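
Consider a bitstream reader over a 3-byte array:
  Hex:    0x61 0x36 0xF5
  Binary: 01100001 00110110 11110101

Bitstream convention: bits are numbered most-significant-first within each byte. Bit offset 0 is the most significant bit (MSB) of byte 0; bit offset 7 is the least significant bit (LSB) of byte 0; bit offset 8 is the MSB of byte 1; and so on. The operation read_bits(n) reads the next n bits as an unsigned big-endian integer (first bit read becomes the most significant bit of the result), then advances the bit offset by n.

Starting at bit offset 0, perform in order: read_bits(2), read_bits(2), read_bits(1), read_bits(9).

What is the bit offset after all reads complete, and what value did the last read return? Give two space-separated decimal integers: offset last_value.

Answer: 14 77

Derivation:
Read 1: bits[0:2] width=2 -> value=1 (bin 01); offset now 2 = byte 0 bit 2; 22 bits remain
Read 2: bits[2:4] width=2 -> value=2 (bin 10); offset now 4 = byte 0 bit 4; 20 bits remain
Read 3: bits[4:5] width=1 -> value=0 (bin 0); offset now 5 = byte 0 bit 5; 19 bits remain
Read 4: bits[5:14] width=9 -> value=77 (bin 001001101); offset now 14 = byte 1 bit 6; 10 bits remain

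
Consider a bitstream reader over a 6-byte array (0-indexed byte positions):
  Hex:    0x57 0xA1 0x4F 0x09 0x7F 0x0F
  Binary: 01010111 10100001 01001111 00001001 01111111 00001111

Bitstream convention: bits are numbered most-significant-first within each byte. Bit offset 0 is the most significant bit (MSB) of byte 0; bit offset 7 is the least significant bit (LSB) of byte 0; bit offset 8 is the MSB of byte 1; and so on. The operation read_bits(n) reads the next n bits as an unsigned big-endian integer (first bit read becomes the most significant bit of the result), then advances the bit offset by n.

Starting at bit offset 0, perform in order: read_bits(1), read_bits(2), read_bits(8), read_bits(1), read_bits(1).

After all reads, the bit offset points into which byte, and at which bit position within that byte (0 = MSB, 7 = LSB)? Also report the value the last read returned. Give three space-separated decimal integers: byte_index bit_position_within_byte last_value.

Read 1: bits[0:1] width=1 -> value=0 (bin 0); offset now 1 = byte 0 bit 1; 47 bits remain
Read 2: bits[1:3] width=2 -> value=2 (bin 10); offset now 3 = byte 0 bit 3; 45 bits remain
Read 3: bits[3:11] width=8 -> value=189 (bin 10111101); offset now 11 = byte 1 bit 3; 37 bits remain
Read 4: bits[11:12] width=1 -> value=0 (bin 0); offset now 12 = byte 1 bit 4; 36 bits remain
Read 5: bits[12:13] width=1 -> value=0 (bin 0); offset now 13 = byte 1 bit 5; 35 bits remain

Answer: 1 5 0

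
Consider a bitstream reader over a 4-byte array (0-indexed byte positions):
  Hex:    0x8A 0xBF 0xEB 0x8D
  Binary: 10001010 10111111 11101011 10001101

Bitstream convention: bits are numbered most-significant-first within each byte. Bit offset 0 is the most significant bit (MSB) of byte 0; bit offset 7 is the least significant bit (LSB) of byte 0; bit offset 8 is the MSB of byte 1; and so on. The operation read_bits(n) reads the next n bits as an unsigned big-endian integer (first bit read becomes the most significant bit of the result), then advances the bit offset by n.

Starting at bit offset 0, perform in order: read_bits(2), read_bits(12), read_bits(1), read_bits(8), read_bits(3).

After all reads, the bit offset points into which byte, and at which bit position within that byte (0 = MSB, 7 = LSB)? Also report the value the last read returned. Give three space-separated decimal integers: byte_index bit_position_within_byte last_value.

Read 1: bits[0:2] width=2 -> value=2 (bin 10); offset now 2 = byte 0 bit 2; 30 bits remain
Read 2: bits[2:14] width=12 -> value=687 (bin 001010101111); offset now 14 = byte 1 bit 6; 18 bits remain
Read 3: bits[14:15] width=1 -> value=1 (bin 1); offset now 15 = byte 1 bit 7; 17 bits remain
Read 4: bits[15:23] width=8 -> value=245 (bin 11110101); offset now 23 = byte 2 bit 7; 9 bits remain
Read 5: bits[23:26] width=3 -> value=6 (bin 110); offset now 26 = byte 3 bit 2; 6 bits remain

Answer: 3 2 6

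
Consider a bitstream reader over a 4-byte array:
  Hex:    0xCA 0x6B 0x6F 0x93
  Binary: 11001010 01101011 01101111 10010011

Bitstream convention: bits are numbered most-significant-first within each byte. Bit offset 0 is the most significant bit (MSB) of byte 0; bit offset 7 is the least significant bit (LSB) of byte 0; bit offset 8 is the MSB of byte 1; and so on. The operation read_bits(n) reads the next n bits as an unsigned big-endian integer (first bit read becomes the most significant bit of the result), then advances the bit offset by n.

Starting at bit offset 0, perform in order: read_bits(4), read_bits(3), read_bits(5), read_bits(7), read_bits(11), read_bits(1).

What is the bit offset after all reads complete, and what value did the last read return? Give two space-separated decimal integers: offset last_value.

Read 1: bits[0:4] width=4 -> value=12 (bin 1100); offset now 4 = byte 0 bit 4; 28 bits remain
Read 2: bits[4:7] width=3 -> value=5 (bin 101); offset now 7 = byte 0 bit 7; 25 bits remain
Read 3: bits[7:12] width=5 -> value=6 (bin 00110); offset now 12 = byte 1 bit 4; 20 bits remain
Read 4: bits[12:19] width=7 -> value=91 (bin 1011011); offset now 19 = byte 2 bit 3; 13 bits remain
Read 5: bits[19:30] width=11 -> value=996 (bin 01111100100); offset now 30 = byte 3 bit 6; 2 bits remain
Read 6: bits[30:31] width=1 -> value=1 (bin 1); offset now 31 = byte 3 bit 7; 1 bits remain

Answer: 31 1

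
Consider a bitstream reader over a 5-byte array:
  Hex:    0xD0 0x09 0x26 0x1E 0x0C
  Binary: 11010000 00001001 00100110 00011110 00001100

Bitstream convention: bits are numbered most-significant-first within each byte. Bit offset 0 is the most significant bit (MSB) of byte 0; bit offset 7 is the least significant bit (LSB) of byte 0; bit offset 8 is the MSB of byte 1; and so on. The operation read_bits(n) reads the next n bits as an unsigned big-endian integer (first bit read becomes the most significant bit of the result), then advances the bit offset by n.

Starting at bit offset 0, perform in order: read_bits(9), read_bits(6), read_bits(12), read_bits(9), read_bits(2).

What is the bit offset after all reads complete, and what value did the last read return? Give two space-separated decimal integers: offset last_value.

Answer: 38 3

Derivation:
Read 1: bits[0:9] width=9 -> value=416 (bin 110100000); offset now 9 = byte 1 bit 1; 31 bits remain
Read 2: bits[9:15] width=6 -> value=4 (bin 000100); offset now 15 = byte 1 bit 7; 25 bits remain
Read 3: bits[15:27] width=12 -> value=2352 (bin 100100110000); offset now 27 = byte 3 bit 3; 13 bits remain
Read 4: bits[27:36] width=9 -> value=480 (bin 111100000); offset now 36 = byte 4 bit 4; 4 bits remain
Read 5: bits[36:38] width=2 -> value=3 (bin 11); offset now 38 = byte 4 bit 6; 2 bits remain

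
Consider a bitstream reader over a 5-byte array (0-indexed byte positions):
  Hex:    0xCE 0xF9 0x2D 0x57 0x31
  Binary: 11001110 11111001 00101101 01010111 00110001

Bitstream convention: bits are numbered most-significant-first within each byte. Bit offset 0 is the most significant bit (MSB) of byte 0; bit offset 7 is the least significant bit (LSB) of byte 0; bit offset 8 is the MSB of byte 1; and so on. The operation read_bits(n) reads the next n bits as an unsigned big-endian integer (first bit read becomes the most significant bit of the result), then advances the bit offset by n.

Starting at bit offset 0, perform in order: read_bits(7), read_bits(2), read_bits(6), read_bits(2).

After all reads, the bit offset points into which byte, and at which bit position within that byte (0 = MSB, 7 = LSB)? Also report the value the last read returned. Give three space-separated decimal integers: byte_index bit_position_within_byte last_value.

Read 1: bits[0:7] width=7 -> value=103 (bin 1100111); offset now 7 = byte 0 bit 7; 33 bits remain
Read 2: bits[7:9] width=2 -> value=1 (bin 01); offset now 9 = byte 1 bit 1; 31 bits remain
Read 3: bits[9:15] width=6 -> value=60 (bin 111100); offset now 15 = byte 1 bit 7; 25 bits remain
Read 4: bits[15:17] width=2 -> value=2 (bin 10); offset now 17 = byte 2 bit 1; 23 bits remain

Answer: 2 1 2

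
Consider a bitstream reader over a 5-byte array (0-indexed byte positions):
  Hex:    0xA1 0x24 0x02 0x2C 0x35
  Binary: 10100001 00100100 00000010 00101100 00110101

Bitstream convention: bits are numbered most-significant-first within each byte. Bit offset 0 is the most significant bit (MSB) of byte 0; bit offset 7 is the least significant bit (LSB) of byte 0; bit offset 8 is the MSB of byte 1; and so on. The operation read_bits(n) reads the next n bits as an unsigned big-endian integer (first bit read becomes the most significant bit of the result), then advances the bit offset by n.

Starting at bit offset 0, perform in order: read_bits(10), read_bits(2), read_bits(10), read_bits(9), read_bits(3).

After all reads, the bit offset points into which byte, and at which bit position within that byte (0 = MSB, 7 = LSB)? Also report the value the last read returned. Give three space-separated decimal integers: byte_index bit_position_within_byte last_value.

Answer: 4 2 0

Derivation:
Read 1: bits[0:10] width=10 -> value=644 (bin 1010000100); offset now 10 = byte 1 bit 2; 30 bits remain
Read 2: bits[10:12] width=2 -> value=2 (bin 10); offset now 12 = byte 1 bit 4; 28 bits remain
Read 3: bits[12:22] width=10 -> value=256 (bin 0100000000); offset now 22 = byte 2 bit 6; 18 bits remain
Read 4: bits[22:31] width=9 -> value=278 (bin 100010110); offset now 31 = byte 3 bit 7; 9 bits remain
Read 5: bits[31:34] width=3 -> value=0 (bin 000); offset now 34 = byte 4 bit 2; 6 bits remain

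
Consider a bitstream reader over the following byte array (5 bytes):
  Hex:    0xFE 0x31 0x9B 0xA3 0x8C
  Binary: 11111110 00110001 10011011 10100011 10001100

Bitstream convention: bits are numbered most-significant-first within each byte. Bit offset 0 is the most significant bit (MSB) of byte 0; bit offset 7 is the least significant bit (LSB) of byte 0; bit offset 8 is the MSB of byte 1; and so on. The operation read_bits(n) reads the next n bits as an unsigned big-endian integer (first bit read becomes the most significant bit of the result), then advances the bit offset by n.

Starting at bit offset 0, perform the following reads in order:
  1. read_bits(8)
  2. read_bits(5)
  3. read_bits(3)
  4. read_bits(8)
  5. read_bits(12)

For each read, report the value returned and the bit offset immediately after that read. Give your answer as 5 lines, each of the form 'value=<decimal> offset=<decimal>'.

Read 1: bits[0:8] width=8 -> value=254 (bin 11111110); offset now 8 = byte 1 bit 0; 32 bits remain
Read 2: bits[8:13] width=5 -> value=6 (bin 00110); offset now 13 = byte 1 bit 5; 27 bits remain
Read 3: bits[13:16] width=3 -> value=1 (bin 001); offset now 16 = byte 2 bit 0; 24 bits remain
Read 4: bits[16:24] width=8 -> value=155 (bin 10011011); offset now 24 = byte 3 bit 0; 16 bits remain
Read 5: bits[24:36] width=12 -> value=2616 (bin 101000111000); offset now 36 = byte 4 bit 4; 4 bits remain

Answer: value=254 offset=8
value=6 offset=13
value=1 offset=16
value=155 offset=24
value=2616 offset=36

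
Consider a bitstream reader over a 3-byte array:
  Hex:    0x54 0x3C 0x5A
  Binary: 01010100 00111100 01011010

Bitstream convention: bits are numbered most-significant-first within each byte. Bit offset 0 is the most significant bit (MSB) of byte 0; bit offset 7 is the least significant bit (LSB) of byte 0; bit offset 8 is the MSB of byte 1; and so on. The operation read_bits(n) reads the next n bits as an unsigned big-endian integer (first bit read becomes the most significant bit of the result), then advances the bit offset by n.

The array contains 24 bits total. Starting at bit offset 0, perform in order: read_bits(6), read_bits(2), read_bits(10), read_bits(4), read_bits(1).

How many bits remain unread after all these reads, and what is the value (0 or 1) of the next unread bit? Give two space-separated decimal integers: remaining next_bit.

Read 1: bits[0:6] width=6 -> value=21 (bin 010101); offset now 6 = byte 0 bit 6; 18 bits remain
Read 2: bits[6:8] width=2 -> value=0 (bin 00); offset now 8 = byte 1 bit 0; 16 bits remain
Read 3: bits[8:18] width=10 -> value=241 (bin 0011110001); offset now 18 = byte 2 bit 2; 6 bits remain
Read 4: bits[18:22] width=4 -> value=6 (bin 0110); offset now 22 = byte 2 bit 6; 2 bits remain
Read 5: bits[22:23] width=1 -> value=1 (bin 1); offset now 23 = byte 2 bit 7; 1 bits remain

Answer: 1 0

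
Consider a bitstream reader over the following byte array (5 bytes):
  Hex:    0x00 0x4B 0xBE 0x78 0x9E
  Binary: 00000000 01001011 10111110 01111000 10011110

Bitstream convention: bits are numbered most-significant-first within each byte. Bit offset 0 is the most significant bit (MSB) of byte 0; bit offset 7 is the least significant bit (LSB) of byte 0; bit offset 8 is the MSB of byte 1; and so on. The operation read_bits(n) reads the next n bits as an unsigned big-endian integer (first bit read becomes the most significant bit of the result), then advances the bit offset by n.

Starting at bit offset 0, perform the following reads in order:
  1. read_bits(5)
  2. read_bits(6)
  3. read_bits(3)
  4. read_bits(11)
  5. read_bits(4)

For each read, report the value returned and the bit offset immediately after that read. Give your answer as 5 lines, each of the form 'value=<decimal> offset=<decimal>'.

Read 1: bits[0:5] width=5 -> value=0 (bin 00000); offset now 5 = byte 0 bit 5; 35 bits remain
Read 2: bits[5:11] width=6 -> value=2 (bin 000010); offset now 11 = byte 1 bit 3; 29 bits remain
Read 3: bits[11:14] width=3 -> value=2 (bin 010); offset now 14 = byte 1 bit 6; 26 bits remain
Read 4: bits[14:25] width=11 -> value=1916 (bin 11101111100); offset now 25 = byte 3 bit 1; 15 bits remain
Read 5: bits[25:29] width=4 -> value=15 (bin 1111); offset now 29 = byte 3 bit 5; 11 bits remain

Answer: value=0 offset=5
value=2 offset=11
value=2 offset=14
value=1916 offset=25
value=15 offset=29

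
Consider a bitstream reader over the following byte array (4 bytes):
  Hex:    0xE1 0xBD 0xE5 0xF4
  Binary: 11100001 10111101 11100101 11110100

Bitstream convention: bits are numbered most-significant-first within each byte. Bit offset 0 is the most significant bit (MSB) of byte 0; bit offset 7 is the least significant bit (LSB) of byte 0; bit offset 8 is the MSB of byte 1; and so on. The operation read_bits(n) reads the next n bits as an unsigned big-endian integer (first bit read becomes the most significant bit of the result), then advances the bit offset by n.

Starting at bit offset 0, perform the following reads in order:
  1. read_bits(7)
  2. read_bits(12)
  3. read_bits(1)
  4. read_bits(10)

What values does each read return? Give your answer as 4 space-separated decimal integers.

Read 1: bits[0:7] width=7 -> value=112 (bin 1110000); offset now 7 = byte 0 bit 7; 25 bits remain
Read 2: bits[7:19] width=12 -> value=3567 (bin 110111101111); offset now 19 = byte 2 bit 3; 13 bits remain
Read 3: bits[19:20] width=1 -> value=0 (bin 0); offset now 20 = byte 2 bit 4; 12 bits remain
Read 4: bits[20:30] width=10 -> value=381 (bin 0101111101); offset now 30 = byte 3 bit 6; 2 bits remain

Answer: 112 3567 0 381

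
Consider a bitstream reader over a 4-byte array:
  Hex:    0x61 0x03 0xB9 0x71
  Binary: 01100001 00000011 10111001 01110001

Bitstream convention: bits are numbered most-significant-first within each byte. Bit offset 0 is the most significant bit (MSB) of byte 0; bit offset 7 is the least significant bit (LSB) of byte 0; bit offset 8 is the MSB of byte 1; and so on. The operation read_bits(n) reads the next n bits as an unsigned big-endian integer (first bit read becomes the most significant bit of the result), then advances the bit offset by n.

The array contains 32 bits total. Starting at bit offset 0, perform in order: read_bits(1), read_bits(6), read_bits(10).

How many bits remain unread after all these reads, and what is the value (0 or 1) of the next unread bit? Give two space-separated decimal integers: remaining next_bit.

Answer: 15 0

Derivation:
Read 1: bits[0:1] width=1 -> value=0 (bin 0); offset now 1 = byte 0 bit 1; 31 bits remain
Read 2: bits[1:7] width=6 -> value=48 (bin 110000); offset now 7 = byte 0 bit 7; 25 bits remain
Read 3: bits[7:17] width=10 -> value=519 (bin 1000000111); offset now 17 = byte 2 bit 1; 15 bits remain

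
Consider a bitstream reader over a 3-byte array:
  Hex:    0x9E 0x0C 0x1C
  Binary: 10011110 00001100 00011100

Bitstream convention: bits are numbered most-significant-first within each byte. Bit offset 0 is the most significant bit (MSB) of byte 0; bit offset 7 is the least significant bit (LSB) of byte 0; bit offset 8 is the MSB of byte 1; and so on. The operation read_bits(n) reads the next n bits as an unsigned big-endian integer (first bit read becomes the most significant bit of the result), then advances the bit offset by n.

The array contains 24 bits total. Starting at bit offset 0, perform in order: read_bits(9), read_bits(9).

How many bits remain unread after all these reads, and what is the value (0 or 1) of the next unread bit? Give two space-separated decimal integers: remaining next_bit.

Answer: 6 0

Derivation:
Read 1: bits[0:9] width=9 -> value=316 (bin 100111100); offset now 9 = byte 1 bit 1; 15 bits remain
Read 2: bits[9:18] width=9 -> value=48 (bin 000110000); offset now 18 = byte 2 bit 2; 6 bits remain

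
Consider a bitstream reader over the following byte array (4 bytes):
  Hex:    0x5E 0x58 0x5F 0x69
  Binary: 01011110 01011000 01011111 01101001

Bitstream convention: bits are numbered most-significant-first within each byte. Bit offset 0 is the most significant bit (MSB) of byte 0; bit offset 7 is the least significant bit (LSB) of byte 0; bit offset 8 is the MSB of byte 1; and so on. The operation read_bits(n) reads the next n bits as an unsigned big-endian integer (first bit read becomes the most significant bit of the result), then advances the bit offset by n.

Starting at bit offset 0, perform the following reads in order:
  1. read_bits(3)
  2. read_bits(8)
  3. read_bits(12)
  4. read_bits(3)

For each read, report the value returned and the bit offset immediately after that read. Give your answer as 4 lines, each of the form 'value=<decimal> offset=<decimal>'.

Answer: value=2 offset=3
value=242 offset=11
value=3119 offset=23
value=5 offset=26

Derivation:
Read 1: bits[0:3] width=3 -> value=2 (bin 010); offset now 3 = byte 0 bit 3; 29 bits remain
Read 2: bits[3:11] width=8 -> value=242 (bin 11110010); offset now 11 = byte 1 bit 3; 21 bits remain
Read 3: bits[11:23] width=12 -> value=3119 (bin 110000101111); offset now 23 = byte 2 bit 7; 9 bits remain
Read 4: bits[23:26] width=3 -> value=5 (bin 101); offset now 26 = byte 3 bit 2; 6 bits remain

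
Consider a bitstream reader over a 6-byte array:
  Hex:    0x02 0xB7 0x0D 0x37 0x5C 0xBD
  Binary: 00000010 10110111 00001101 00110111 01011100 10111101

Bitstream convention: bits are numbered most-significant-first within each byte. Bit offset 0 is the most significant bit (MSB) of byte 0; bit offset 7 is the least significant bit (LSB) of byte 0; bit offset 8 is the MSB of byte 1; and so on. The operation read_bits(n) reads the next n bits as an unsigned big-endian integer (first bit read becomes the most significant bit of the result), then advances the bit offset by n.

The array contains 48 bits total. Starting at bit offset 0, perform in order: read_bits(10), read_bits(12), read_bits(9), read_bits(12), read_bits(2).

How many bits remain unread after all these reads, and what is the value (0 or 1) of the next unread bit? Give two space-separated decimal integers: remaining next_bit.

Answer: 3 1

Derivation:
Read 1: bits[0:10] width=10 -> value=10 (bin 0000001010); offset now 10 = byte 1 bit 2; 38 bits remain
Read 2: bits[10:22] width=12 -> value=3523 (bin 110111000011); offset now 22 = byte 2 bit 6; 26 bits remain
Read 3: bits[22:31] width=9 -> value=155 (bin 010011011); offset now 31 = byte 3 bit 7; 17 bits remain
Read 4: bits[31:43] width=12 -> value=2789 (bin 101011100101); offset now 43 = byte 5 bit 3; 5 bits remain
Read 5: bits[43:45] width=2 -> value=3 (bin 11); offset now 45 = byte 5 bit 5; 3 bits remain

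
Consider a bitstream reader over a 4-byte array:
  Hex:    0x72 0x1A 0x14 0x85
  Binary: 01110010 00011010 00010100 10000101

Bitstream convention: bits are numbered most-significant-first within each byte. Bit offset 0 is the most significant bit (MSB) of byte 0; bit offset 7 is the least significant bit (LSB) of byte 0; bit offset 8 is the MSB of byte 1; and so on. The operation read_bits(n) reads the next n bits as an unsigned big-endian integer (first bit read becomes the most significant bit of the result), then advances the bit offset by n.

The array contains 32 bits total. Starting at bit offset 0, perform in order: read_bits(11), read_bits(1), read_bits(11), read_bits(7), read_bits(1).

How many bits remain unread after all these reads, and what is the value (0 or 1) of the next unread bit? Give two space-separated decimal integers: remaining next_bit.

Read 1: bits[0:11] width=11 -> value=912 (bin 01110010000); offset now 11 = byte 1 bit 3; 21 bits remain
Read 2: bits[11:12] width=1 -> value=1 (bin 1); offset now 12 = byte 1 bit 4; 20 bits remain
Read 3: bits[12:23] width=11 -> value=1290 (bin 10100001010); offset now 23 = byte 2 bit 7; 9 bits remain
Read 4: bits[23:30] width=7 -> value=33 (bin 0100001); offset now 30 = byte 3 bit 6; 2 bits remain
Read 5: bits[30:31] width=1 -> value=0 (bin 0); offset now 31 = byte 3 bit 7; 1 bits remain

Answer: 1 1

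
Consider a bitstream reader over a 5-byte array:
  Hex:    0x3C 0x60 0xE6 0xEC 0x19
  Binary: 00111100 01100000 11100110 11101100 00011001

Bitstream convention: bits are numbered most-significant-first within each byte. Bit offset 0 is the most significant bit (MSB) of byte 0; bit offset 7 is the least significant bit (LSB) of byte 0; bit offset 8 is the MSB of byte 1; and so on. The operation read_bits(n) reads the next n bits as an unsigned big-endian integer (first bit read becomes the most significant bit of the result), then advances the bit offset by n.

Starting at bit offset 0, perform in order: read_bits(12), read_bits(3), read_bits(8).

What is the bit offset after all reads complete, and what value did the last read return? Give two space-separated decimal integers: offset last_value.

Read 1: bits[0:12] width=12 -> value=966 (bin 001111000110); offset now 12 = byte 1 bit 4; 28 bits remain
Read 2: bits[12:15] width=3 -> value=0 (bin 000); offset now 15 = byte 1 bit 7; 25 bits remain
Read 3: bits[15:23] width=8 -> value=115 (bin 01110011); offset now 23 = byte 2 bit 7; 17 bits remain

Answer: 23 115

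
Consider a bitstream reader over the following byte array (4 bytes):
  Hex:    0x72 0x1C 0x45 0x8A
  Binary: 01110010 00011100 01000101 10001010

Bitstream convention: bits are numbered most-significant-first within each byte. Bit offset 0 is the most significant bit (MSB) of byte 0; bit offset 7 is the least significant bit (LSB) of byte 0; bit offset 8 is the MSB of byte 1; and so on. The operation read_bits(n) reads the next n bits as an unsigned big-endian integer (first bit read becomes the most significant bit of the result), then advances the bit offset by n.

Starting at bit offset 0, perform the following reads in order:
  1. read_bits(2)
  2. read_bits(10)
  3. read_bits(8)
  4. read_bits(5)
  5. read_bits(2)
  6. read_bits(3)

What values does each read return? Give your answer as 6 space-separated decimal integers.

Read 1: bits[0:2] width=2 -> value=1 (bin 01); offset now 2 = byte 0 bit 2; 30 bits remain
Read 2: bits[2:12] width=10 -> value=801 (bin 1100100001); offset now 12 = byte 1 bit 4; 20 bits remain
Read 3: bits[12:20] width=8 -> value=196 (bin 11000100); offset now 20 = byte 2 bit 4; 12 bits remain
Read 4: bits[20:25] width=5 -> value=11 (bin 01011); offset now 25 = byte 3 bit 1; 7 bits remain
Read 5: bits[25:27] width=2 -> value=0 (bin 00); offset now 27 = byte 3 bit 3; 5 bits remain
Read 6: bits[27:30] width=3 -> value=2 (bin 010); offset now 30 = byte 3 bit 6; 2 bits remain

Answer: 1 801 196 11 0 2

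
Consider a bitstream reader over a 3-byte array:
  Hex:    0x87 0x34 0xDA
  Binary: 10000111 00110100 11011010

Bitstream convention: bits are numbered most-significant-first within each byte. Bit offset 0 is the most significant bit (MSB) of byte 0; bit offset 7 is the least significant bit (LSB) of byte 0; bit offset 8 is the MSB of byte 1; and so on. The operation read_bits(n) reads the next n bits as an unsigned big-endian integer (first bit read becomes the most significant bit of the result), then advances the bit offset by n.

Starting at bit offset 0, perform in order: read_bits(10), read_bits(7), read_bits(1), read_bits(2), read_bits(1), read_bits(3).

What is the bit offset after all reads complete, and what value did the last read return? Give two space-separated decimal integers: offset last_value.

Answer: 24 2

Derivation:
Read 1: bits[0:10] width=10 -> value=540 (bin 1000011100); offset now 10 = byte 1 bit 2; 14 bits remain
Read 2: bits[10:17] width=7 -> value=105 (bin 1101001); offset now 17 = byte 2 bit 1; 7 bits remain
Read 3: bits[17:18] width=1 -> value=1 (bin 1); offset now 18 = byte 2 bit 2; 6 bits remain
Read 4: bits[18:20] width=2 -> value=1 (bin 01); offset now 20 = byte 2 bit 4; 4 bits remain
Read 5: bits[20:21] width=1 -> value=1 (bin 1); offset now 21 = byte 2 bit 5; 3 bits remain
Read 6: bits[21:24] width=3 -> value=2 (bin 010); offset now 24 = byte 3 bit 0; 0 bits remain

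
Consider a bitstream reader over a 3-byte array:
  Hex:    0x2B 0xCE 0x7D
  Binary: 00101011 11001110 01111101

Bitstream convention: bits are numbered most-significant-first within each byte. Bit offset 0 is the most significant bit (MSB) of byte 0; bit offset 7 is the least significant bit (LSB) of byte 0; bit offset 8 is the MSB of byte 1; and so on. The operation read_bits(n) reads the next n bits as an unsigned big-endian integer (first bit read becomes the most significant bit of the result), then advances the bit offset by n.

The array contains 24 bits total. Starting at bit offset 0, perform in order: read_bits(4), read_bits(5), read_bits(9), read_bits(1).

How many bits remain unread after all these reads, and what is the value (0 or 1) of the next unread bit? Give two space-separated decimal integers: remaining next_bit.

Read 1: bits[0:4] width=4 -> value=2 (bin 0010); offset now 4 = byte 0 bit 4; 20 bits remain
Read 2: bits[4:9] width=5 -> value=23 (bin 10111); offset now 9 = byte 1 bit 1; 15 bits remain
Read 3: bits[9:18] width=9 -> value=313 (bin 100111001); offset now 18 = byte 2 bit 2; 6 bits remain
Read 4: bits[18:19] width=1 -> value=1 (bin 1); offset now 19 = byte 2 bit 3; 5 bits remain

Answer: 5 1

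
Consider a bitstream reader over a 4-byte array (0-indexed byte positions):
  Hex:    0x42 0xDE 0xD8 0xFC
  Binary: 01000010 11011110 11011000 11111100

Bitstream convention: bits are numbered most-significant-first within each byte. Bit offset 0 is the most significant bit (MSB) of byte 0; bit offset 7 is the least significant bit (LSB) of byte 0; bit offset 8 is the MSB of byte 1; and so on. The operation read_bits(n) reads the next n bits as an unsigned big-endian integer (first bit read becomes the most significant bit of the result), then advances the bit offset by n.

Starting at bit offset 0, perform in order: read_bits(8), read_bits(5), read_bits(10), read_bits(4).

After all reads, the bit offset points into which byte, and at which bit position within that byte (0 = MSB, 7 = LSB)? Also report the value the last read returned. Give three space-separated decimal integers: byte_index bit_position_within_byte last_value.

Answer: 3 3 7

Derivation:
Read 1: bits[0:8] width=8 -> value=66 (bin 01000010); offset now 8 = byte 1 bit 0; 24 bits remain
Read 2: bits[8:13] width=5 -> value=27 (bin 11011); offset now 13 = byte 1 bit 5; 19 bits remain
Read 3: bits[13:23] width=10 -> value=876 (bin 1101101100); offset now 23 = byte 2 bit 7; 9 bits remain
Read 4: bits[23:27] width=4 -> value=7 (bin 0111); offset now 27 = byte 3 bit 3; 5 bits remain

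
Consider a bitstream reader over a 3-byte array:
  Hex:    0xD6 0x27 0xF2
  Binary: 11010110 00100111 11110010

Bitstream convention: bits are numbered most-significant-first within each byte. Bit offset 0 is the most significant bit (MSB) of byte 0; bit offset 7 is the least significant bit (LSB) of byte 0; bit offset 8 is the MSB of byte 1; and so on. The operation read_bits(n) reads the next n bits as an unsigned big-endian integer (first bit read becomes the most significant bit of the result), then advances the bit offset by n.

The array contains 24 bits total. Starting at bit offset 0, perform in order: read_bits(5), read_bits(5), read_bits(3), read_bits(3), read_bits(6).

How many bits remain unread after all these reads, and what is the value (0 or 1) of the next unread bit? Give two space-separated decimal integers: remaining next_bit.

Answer: 2 1

Derivation:
Read 1: bits[0:5] width=5 -> value=26 (bin 11010); offset now 5 = byte 0 bit 5; 19 bits remain
Read 2: bits[5:10] width=5 -> value=24 (bin 11000); offset now 10 = byte 1 bit 2; 14 bits remain
Read 3: bits[10:13] width=3 -> value=4 (bin 100); offset now 13 = byte 1 bit 5; 11 bits remain
Read 4: bits[13:16] width=3 -> value=7 (bin 111); offset now 16 = byte 2 bit 0; 8 bits remain
Read 5: bits[16:22] width=6 -> value=60 (bin 111100); offset now 22 = byte 2 bit 6; 2 bits remain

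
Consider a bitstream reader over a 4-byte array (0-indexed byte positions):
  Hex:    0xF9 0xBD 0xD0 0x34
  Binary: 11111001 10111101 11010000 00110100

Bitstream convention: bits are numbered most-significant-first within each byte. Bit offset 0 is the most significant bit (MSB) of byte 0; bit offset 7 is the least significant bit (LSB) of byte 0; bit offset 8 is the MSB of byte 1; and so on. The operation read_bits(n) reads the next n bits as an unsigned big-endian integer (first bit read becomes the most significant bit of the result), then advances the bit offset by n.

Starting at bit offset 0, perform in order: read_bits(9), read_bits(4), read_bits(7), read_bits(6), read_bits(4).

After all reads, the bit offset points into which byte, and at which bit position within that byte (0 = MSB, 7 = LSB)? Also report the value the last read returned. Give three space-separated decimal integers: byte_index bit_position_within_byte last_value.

Read 1: bits[0:9] width=9 -> value=499 (bin 111110011); offset now 9 = byte 1 bit 1; 23 bits remain
Read 2: bits[9:13] width=4 -> value=7 (bin 0111); offset now 13 = byte 1 bit 5; 19 bits remain
Read 3: bits[13:20] width=7 -> value=93 (bin 1011101); offset now 20 = byte 2 bit 4; 12 bits remain
Read 4: bits[20:26] width=6 -> value=0 (bin 000000); offset now 26 = byte 3 bit 2; 6 bits remain
Read 5: bits[26:30] width=4 -> value=13 (bin 1101); offset now 30 = byte 3 bit 6; 2 bits remain

Answer: 3 6 13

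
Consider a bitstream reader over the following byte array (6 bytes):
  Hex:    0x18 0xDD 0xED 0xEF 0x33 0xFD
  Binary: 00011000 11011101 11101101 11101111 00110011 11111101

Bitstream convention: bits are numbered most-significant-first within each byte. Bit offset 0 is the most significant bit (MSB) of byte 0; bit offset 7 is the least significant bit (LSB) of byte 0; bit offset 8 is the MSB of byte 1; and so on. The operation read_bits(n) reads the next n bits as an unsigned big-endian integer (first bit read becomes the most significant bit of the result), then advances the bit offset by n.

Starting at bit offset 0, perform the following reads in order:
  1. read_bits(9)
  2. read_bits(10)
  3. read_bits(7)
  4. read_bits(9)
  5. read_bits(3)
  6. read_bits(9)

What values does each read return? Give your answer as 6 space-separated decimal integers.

Answer: 49 751 55 377 4 510

Derivation:
Read 1: bits[0:9] width=9 -> value=49 (bin 000110001); offset now 9 = byte 1 bit 1; 39 bits remain
Read 2: bits[9:19] width=10 -> value=751 (bin 1011101111); offset now 19 = byte 2 bit 3; 29 bits remain
Read 3: bits[19:26] width=7 -> value=55 (bin 0110111); offset now 26 = byte 3 bit 2; 22 bits remain
Read 4: bits[26:35] width=9 -> value=377 (bin 101111001); offset now 35 = byte 4 bit 3; 13 bits remain
Read 5: bits[35:38] width=3 -> value=4 (bin 100); offset now 38 = byte 4 bit 6; 10 bits remain
Read 6: bits[38:47] width=9 -> value=510 (bin 111111110); offset now 47 = byte 5 bit 7; 1 bits remain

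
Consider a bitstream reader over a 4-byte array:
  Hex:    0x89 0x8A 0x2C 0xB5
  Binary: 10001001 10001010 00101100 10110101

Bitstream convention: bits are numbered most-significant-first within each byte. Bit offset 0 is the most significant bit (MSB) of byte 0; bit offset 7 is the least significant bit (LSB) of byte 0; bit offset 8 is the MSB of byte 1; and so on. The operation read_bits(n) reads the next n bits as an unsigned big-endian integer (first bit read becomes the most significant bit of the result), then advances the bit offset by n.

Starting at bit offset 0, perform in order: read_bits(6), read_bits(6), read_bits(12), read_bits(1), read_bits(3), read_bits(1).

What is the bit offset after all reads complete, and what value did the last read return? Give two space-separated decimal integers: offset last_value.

Read 1: bits[0:6] width=6 -> value=34 (bin 100010); offset now 6 = byte 0 bit 6; 26 bits remain
Read 2: bits[6:12] width=6 -> value=24 (bin 011000); offset now 12 = byte 1 bit 4; 20 bits remain
Read 3: bits[12:24] width=12 -> value=2604 (bin 101000101100); offset now 24 = byte 3 bit 0; 8 bits remain
Read 4: bits[24:25] width=1 -> value=1 (bin 1); offset now 25 = byte 3 bit 1; 7 bits remain
Read 5: bits[25:28] width=3 -> value=3 (bin 011); offset now 28 = byte 3 bit 4; 4 bits remain
Read 6: bits[28:29] width=1 -> value=0 (bin 0); offset now 29 = byte 3 bit 5; 3 bits remain

Answer: 29 0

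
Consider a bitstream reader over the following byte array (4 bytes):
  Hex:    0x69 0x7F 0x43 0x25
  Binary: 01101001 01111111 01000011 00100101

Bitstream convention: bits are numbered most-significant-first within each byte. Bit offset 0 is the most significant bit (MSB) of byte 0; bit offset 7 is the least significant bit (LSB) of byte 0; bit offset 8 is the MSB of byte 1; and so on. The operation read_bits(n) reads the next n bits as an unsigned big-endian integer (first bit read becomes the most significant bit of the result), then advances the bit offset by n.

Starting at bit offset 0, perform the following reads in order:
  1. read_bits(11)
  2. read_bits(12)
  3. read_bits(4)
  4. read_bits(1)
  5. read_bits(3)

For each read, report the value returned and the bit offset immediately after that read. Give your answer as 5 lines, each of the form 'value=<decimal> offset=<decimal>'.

Answer: value=843 offset=11
value=4001 offset=23
value=9 offset=27
value=0 offset=28
value=2 offset=31

Derivation:
Read 1: bits[0:11] width=11 -> value=843 (bin 01101001011); offset now 11 = byte 1 bit 3; 21 bits remain
Read 2: bits[11:23] width=12 -> value=4001 (bin 111110100001); offset now 23 = byte 2 bit 7; 9 bits remain
Read 3: bits[23:27] width=4 -> value=9 (bin 1001); offset now 27 = byte 3 bit 3; 5 bits remain
Read 4: bits[27:28] width=1 -> value=0 (bin 0); offset now 28 = byte 3 bit 4; 4 bits remain
Read 5: bits[28:31] width=3 -> value=2 (bin 010); offset now 31 = byte 3 bit 7; 1 bits remain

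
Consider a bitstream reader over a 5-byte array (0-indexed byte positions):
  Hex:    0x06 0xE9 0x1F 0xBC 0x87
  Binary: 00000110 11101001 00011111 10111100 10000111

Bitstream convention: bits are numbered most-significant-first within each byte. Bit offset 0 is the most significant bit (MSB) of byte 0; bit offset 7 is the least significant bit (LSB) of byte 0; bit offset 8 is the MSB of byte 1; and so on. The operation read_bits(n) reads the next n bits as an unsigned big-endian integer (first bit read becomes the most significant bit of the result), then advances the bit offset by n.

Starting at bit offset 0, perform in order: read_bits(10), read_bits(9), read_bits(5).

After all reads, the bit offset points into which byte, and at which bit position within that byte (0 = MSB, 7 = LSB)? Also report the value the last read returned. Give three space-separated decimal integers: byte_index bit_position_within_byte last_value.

Read 1: bits[0:10] width=10 -> value=27 (bin 0000011011); offset now 10 = byte 1 bit 2; 30 bits remain
Read 2: bits[10:19] width=9 -> value=328 (bin 101001000); offset now 19 = byte 2 bit 3; 21 bits remain
Read 3: bits[19:24] width=5 -> value=31 (bin 11111); offset now 24 = byte 3 bit 0; 16 bits remain

Answer: 3 0 31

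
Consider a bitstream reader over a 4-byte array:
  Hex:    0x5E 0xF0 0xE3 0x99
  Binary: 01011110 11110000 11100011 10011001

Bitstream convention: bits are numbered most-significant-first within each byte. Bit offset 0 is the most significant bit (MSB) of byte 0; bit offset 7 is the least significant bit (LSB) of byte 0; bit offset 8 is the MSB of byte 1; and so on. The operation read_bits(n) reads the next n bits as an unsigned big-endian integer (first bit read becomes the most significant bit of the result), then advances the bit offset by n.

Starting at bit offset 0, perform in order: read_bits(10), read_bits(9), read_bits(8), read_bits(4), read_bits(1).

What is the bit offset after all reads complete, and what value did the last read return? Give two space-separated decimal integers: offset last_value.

Answer: 32 1

Derivation:
Read 1: bits[0:10] width=10 -> value=379 (bin 0101111011); offset now 10 = byte 1 bit 2; 22 bits remain
Read 2: bits[10:19] width=9 -> value=391 (bin 110000111); offset now 19 = byte 2 bit 3; 13 bits remain
Read 3: bits[19:27] width=8 -> value=28 (bin 00011100); offset now 27 = byte 3 bit 3; 5 bits remain
Read 4: bits[27:31] width=4 -> value=12 (bin 1100); offset now 31 = byte 3 bit 7; 1 bits remain
Read 5: bits[31:32] width=1 -> value=1 (bin 1); offset now 32 = byte 4 bit 0; 0 bits remain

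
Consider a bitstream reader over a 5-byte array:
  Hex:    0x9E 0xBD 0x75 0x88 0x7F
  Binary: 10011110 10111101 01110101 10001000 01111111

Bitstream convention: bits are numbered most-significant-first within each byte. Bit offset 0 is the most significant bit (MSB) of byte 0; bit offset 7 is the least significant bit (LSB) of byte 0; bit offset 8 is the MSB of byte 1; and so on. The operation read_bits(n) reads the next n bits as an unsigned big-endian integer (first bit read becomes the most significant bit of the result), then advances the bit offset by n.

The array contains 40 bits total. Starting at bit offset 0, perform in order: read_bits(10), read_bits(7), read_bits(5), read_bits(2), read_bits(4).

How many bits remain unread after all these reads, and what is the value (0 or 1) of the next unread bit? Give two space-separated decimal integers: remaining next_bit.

Answer: 12 1

Derivation:
Read 1: bits[0:10] width=10 -> value=634 (bin 1001111010); offset now 10 = byte 1 bit 2; 30 bits remain
Read 2: bits[10:17] width=7 -> value=122 (bin 1111010); offset now 17 = byte 2 bit 1; 23 bits remain
Read 3: bits[17:22] width=5 -> value=29 (bin 11101); offset now 22 = byte 2 bit 6; 18 bits remain
Read 4: bits[22:24] width=2 -> value=1 (bin 01); offset now 24 = byte 3 bit 0; 16 bits remain
Read 5: bits[24:28] width=4 -> value=8 (bin 1000); offset now 28 = byte 3 bit 4; 12 bits remain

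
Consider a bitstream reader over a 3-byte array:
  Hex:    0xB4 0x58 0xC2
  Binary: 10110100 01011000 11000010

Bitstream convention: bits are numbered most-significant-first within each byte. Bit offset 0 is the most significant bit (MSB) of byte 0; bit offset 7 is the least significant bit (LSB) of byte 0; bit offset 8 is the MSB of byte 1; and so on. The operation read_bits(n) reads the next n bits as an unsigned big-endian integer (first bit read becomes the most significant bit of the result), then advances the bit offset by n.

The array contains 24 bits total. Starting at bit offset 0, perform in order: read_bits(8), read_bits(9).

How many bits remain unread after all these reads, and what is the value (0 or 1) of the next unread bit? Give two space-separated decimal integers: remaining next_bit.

Answer: 7 1

Derivation:
Read 1: bits[0:8] width=8 -> value=180 (bin 10110100); offset now 8 = byte 1 bit 0; 16 bits remain
Read 2: bits[8:17] width=9 -> value=177 (bin 010110001); offset now 17 = byte 2 bit 1; 7 bits remain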